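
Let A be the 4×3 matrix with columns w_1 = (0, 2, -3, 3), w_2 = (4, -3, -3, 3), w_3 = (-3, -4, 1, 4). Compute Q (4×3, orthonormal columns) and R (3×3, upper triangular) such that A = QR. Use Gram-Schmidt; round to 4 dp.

Q = [[0.0000, 0.6625, -0.6211], [0.4264, -0.6776, -0.4969], [-0.6396, -0.2259, 0.2297], [0.6396, 0.2259, 0.5609]], R = [[4.6904, 2.5584, 0.2132], [0.0000, 6.0378, 1.4003], [0.0000, 0.0000, 6.3241]]

e_1 = w_1/‖w_1‖ = (0, 2, -3, 3)/4.6904 = (0.0000, 0.4264, -0.6396, 0.6396).
r_{12} = e_1·w_2 = 2.5584.
u_2 = w_2 − 2.5584·e_1 = (4.0000, -4.0909, -1.3636, 1.3636).
‖u_2‖ = 6.0378, so e_2 = (0.6625, -0.6776, -0.2259, 0.2259).
r_{13} = e_1·w_3 = 0.2132; r_{23} = e_2·w_3 = 1.4003.
u_3 = w_3 − 0.2132·e_1 − 1.4003·e_2 = (-3.9277, -3.1421, 1.4526, 3.5474).
‖u_3‖ = 6.3241, so e_3 = (-0.6211, -0.4969, 0.2297, 0.5609).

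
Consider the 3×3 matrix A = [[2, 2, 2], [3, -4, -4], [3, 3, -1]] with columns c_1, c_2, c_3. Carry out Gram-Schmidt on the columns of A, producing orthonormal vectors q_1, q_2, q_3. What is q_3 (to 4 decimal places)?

q_3 = (0.8321, 0.0000, -0.5547)

c_1 = (2, 3, 3); ‖c_1‖ = 4.6904, so q_1 = (0.4264, 0.6396, 0.6396).
q_1·c_2 = 0.4264·2 + 0.6396·(-4) + 0.6396·3 = 0.2132.
u_2 = c_2 − 0.2132·q_1 = (1.9091, -4.1364, 2.8636).
‖u_2‖ = 5.3809, so q_2 = (0.3548, -0.7687, 0.5322).
q_1·c_3 = 0.4264·2 + 0.6396·(-4) + 0.6396·(-1) = -2.3452; q_2·c_3 = 0.3548·2 + (-0.7687)·(-4) + 0.5322·(-1) = 3.2522.
u_3 = c_3 + 2.3452·q_1 − 3.2522·q_2 = (1.8462, 0.0000, -1.2308).
‖u_3‖ = 2.2188, so q_3 = (0.8321, 0.0000, -0.5547).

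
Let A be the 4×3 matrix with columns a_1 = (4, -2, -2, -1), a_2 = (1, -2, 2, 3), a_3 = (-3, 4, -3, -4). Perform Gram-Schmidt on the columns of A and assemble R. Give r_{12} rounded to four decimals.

e_1 = a_1/‖a_1‖ = (4, -2, -2, -1)/5.0000 = (0.8000, -0.4000, -0.4000, -0.2000).
r_{12} = e_1·a_2 = 0.2000.

r_{12} = 0.2000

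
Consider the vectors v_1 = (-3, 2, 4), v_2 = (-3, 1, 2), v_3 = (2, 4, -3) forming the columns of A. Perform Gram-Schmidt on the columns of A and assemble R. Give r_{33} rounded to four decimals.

r_{33} = 4.9193

q_1 = v_1/‖v_1‖ = (-3, 2, 4)/5.3852 = (-0.5571, 0.3714, 0.7428).
r_{12} = q_1·v_2 = 3.5282.
u_2 = v_2 − 3.5282·q_1 = (-1.0345, -0.3103, -0.6207).
‖u_2‖ = 1.2457, so q_2 = (-0.8305, -0.2491, -0.4983).
r_{13} = q_1·v_3 = -1.8570; r_{23} = q_2·v_3 = -1.1626.
u_3 = v_3 + 1.8570·q_1 + 1.1626·q_2 = (0.0000, 4.4000, -2.2000).
r_{33} = ‖u_3‖ = 4.9193.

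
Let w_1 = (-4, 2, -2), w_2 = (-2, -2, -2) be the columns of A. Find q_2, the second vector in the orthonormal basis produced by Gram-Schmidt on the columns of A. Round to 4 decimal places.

w_1 = (-4, 2, -2); ‖w_1‖ = 4.8990, so q_1 = (-0.8165, 0.4082, -0.4082).
q_1·w_2 = (-0.8165)·(-2) + 0.4082·(-2) + (-0.4082)·(-2) = 1.6330.
u_2 = w_2 − 1.6330·q_1 = (-0.6667, -2.6667, -1.3333).
‖u_2‖ = 3.0551, so q_2 = (-0.2182, -0.8729, -0.4364).

q_2 = (-0.2182, -0.8729, -0.4364)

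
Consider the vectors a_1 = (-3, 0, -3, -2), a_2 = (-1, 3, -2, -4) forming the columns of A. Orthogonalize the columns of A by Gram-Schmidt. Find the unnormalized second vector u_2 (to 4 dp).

a_1 = (-3, 0, -3, -2); ‖a_1‖ = 4.6904, so q_1 = (-0.6396, 0.0000, -0.6396, -0.4264).
q_1·a_2 = (-0.6396)·(-1) + 0.0000·3 + (-0.6396)·(-2) + (-0.4264)·(-4) = 3.6244.
u_2 = a_2 − 3.6244·q_1 = (1.3182, 3.0000, 0.3182, -2.4545).

u_2 = (1.3182, 3.0000, 0.3182, -2.4545)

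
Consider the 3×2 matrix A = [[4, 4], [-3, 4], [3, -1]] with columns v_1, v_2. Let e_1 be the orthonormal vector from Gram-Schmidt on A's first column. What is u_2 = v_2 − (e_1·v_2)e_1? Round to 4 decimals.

u_2 = (3.8824, 4.0882, -1.0882)

v_1 = (4, -3, 3); ‖v_1‖ = 5.8310, so e_1 = (0.6860, -0.5145, 0.5145).
e_1·v_2 = 0.6860·4 + (-0.5145)·4 + 0.5145·(-1) = 0.1715.
u_2 = v_2 − 0.1715·e_1 = (3.8824, 4.0882, -1.0882).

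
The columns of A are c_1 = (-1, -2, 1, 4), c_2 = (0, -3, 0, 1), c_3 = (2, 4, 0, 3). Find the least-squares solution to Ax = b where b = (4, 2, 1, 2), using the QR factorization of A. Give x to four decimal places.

c_1 = (-1, -2, 1, 4); ‖c_1‖ = 4.6904, so q_1 = (-0.2132, -0.4264, 0.2132, 0.8528).
q_1·c_2 = (-0.2132)·0 + (-0.4264)·(-3) + 0.2132·0 + 0.8528·1 = 2.1320.
u_2 = c_2 − 2.1320·q_1 = (0.4545, -2.0909, -0.4545, -0.8182).
‖u_2‖ = 2.3355, so q_2 = (0.1946, -0.8953, -0.1946, -0.3503).
q_1·c_3 = (-0.2132)·2 + (-0.4264)·4 + 0.2132·0 + 0.8528·3 = 0.4264; q_2·c_3 = 0.1946·2 + (-0.8953)·4 + (-0.1946)·0 + (-0.3503)·3 = -4.2428.
u_3 = c_3 − 0.4264·q_1 + 4.2428·q_2 = (2.9167, 0.3833, -0.9167, 1.1500).
‖u_3‖ = 3.2889, so q_3 = (0.8868, 0.1166, -0.2787, 0.3497).
Qᵀb = (0.2132, -1.9073, 4.2010).
Back-substitute: x_3 = 4.2010/3.2889 = 1.2773.
x_2 = (-1.9073 + 4.2428·1.2773)/2.3355 = 1.5039.
x_1 = (0.2132 − 2.1320·1.5039 − 0.4264·1.2773)/4.6904 = -0.7542.

x = (-0.7542, 1.5039, 1.2773)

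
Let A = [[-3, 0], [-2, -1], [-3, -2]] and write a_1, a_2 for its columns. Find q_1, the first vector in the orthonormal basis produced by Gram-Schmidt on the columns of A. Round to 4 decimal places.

q_1 = (-0.6396, -0.4264, -0.6396)

q_1 = a_1/‖a_1‖ = (-3, -2, -3)/4.6904 = (-0.6396, -0.4264, -0.6396).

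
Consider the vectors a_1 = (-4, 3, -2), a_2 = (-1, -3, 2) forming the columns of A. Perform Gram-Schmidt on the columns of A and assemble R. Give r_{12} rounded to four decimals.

a_1 = (-4, 3, -2); ‖a_1‖ = 5.3852, so q_1 = (-0.7428, 0.5571, -0.3714).
r_{12} = q_1·a_2 = -1.6713.

r_{12} = -1.6713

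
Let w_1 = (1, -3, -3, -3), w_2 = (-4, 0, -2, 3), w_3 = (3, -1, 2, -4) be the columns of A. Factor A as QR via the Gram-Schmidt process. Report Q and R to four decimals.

q_1 = w_1/‖w_1‖ = (1, -3, -3, -3)/5.2915 = (0.1890, -0.5669, -0.5669, -0.5669).
r_{12} = q_1·w_2 = -1.3229.
u_2 = w_2 + 1.3229·q_1 = (-3.7500, -0.7500, -2.7500, 2.2500).
‖u_2‖ = 5.2202, so q_2 = (-0.7184, -0.1437, -0.5268, 0.4310).
r_{13} = q_1·w_3 = 2.2678; r_{23} = q_2·w_3 = -4.7891.
u_3 = w_3 − 2.2678·q_1 + 4.7891·q_2 = (-0.8689, -0.4024, 0.7628, -0.6501).
‖u_3‖ = 1.3861, so q_3 = (-0.6269, -0.2903, 0.5503, -0.4690).

Q = [[0.1890, -0.7184, -0.6269], [-0.5669, -0.1437, -0.2903], [-0.5669, -0.5268, 0.5503], [-0.5669, 0.4310, -0.4690]], R = [[5.2915, -1.3229, 2.2678], [0.0000, 5.2202, -4.7891], [0.0000, 0.0000, 1.3861]]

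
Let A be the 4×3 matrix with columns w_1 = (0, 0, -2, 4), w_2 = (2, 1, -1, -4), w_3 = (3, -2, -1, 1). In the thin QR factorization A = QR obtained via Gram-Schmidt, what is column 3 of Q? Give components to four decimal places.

e_3 = (0.6480, -0.7321, 0.1880, 0.0940)

e_1 = w_1/‖w_1‖ = (0, 0, -2, 4)/4.4721 = (0.0000, 0.0000, -0.4472, 0.8944).
r_{12} = e_1·w_2 = -3.1305.
u_2 = w_2 + 3.1305·e_1 = (2.0000, 1.0000, -2.4000, -1.2000).
‖u_2‖ = 3.4928, so e_2 = (0.5726, 0.2863, -0.6871, -0.3436).
r_{13} = e_1·w_3 = 1.3416; r_{23} = e_2·w_3 = 1.4888.
u_3 = w_3 − 1.3416·e_1 − 1.4888·e_2 = (2.1475, -2.4262, 0.6230, 0.3115).
‖u_3‖ = 3.3142, so e_3 = (0.6480, -0.7321, 0.1880, 0.0940).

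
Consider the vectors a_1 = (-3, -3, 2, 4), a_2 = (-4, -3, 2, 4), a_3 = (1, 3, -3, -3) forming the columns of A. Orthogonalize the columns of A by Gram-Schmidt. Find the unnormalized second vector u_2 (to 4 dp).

e_1 = a_1/‖a_1‖ = (-3, -3, 2, 4)/6.1644 = (-0.4867, -0.4867, 0.3244, 0.6489).
r_{12} = e_1·a_2 = 6.6511.
u_2 = a_2 − 6.6511·e_1 = (-0.7632, 0.2368, -0.1579, -0.3158).

u_2 = (-0.7632, 0.2368, -0.1579, -0.3158)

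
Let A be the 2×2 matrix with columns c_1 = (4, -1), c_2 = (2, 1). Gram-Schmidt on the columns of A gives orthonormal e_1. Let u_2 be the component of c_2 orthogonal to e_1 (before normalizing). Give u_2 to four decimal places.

u_2 = (0.3529, 1.4118)

e_1 = c_1/‖c_1‖ = (4, -1)/4.1231 = (0.9701, -0.2425).
r_{12} = e_1·c_2 = 1.6977.
u_2 = c_2 − 1.6977·e_1 = (0.3529, 1.4118).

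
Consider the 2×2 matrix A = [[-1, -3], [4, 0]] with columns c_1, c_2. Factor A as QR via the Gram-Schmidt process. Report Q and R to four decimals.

c_1 = (-1, 4); ‖c_1‖ = 4.1231, so q_1 = (-0.2425, 0.9701).
q_1·c_2 = (-0.2425)·(-3) + 0.9701·0 = 0.7276.
u_2 = c_2 − 0.7276·q_1 = (-2.8235, -0.7059).
‖u_2‖ = 2.9104, so q_2 = (-0.9701, -0.2425).

Q = [[-0.2425, -0.9701], [0.9701, -0.2425]], R = [[4.1231, 0.7276], [0.0000, 2.9104]]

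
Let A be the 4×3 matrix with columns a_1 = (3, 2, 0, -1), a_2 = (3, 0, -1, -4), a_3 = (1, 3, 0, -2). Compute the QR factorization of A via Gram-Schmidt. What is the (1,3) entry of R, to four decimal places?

a_1 = (3, 2, 0, -1); ‖a_1‖ = 3.7417, so e_1 = (0.8018, 0.5345, 0.0000, -0.2673).
r_{13} = e_1·a_3 = 2.9399.

r_{13} = 2.9399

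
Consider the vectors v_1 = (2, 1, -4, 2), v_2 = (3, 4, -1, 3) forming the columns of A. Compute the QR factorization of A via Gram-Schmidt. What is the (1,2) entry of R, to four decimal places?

r_{12} = 4.0000

e_1 = v_1/‖v_1‖ = (2, 1, -4, 2)/5.0000 = (0.4000, 0.2000, -0.8000, 0.4000).
r_{12} = e_1·v_2 = 4.0000.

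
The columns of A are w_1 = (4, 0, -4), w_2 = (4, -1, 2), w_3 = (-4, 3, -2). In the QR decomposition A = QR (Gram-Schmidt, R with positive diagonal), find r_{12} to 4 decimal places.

r_{12} = 1.4142

w_1 = (4, 0, -4); ‖w_1‖ = 5.6569, so q_1 = (0.7071, 0.0000, -0.7071).
r_{12} = q_1·w_2 = 1.4142.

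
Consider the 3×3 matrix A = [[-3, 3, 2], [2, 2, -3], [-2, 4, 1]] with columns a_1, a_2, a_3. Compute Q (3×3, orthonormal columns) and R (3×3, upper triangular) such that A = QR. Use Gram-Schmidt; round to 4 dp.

a_1 = (-3, 2, -2); ‖a_1‖ = 4.1231, so q_1 = (-0.7276, 0.4851, -0.4851).
q_1·a_2 = (-0.7276)·3 + 0.4851·2 + (-0.4851)·4 = -3.1530.
u_2 = a_2 + 3.1530·q_1 = (0.7059, 3.5294, 2.4706).
‖u_2‖ = 4.3656, so q_2 = (0.1617, 0.8085, 0.5659).
q_1·a_3 = (-0.7276)·2 + 0.4851·(-3) + (-0.4851)·1 = -3.3955; q_2·a_3 = 0.1617·2 + 0.8085·(-3) + 0.5659·1 = -1.5361.
u_3 = a_3 + 3.3955·q_1 + 1.5361·q_2 = (-0.2222, -0.1111, 0.2222).
‖u_3‖ = 0.3333, so q_3 = (-0.6667, -0.3333, 0.6667).

Q = [[-0.7276, 0.1617, -0.6667], [0.4851, 0.8085, -0.3333], [-0.4851, 0.5659, 0.6667]], R = [[4.1231, -3.1530, -3.3955], [0.0000, 4.3656, -1.5361], [0.0000, 0.0000, 0.3333]]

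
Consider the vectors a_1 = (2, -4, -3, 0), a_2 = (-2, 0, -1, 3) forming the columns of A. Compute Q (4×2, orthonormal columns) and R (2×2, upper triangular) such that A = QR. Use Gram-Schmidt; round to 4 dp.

e_1 = a_1/‖a_1‖ = (2, -4, -3, 0)/5.3852 = (0.3714, -0.7428, -0.5571, 0.0000).
r_{12} = e_1·a_2 = -0.1857.
u_2 = a_2 + 0.1857·e_1 = (-1.9310, -0.1379, -1.1034, 3.0000).
‖u_2‖ = 3.7370, so e_2 = (-0.5167, -0.0369, -0.2953, 0.8028).

Q = [[0.3714, -0.5167], [-0.7428, -0.0369], [-0.5571, -0.2953], [0.0000, 0.8028]], R = [[5.3852, -0.1857], [0.0000, 3.7370]]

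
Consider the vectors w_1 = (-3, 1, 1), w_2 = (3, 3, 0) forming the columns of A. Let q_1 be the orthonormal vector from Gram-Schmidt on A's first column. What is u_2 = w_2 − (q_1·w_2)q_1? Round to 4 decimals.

w_1 = (-3, 1, 1); ‖w_1‖ = 3.3166, so q_1 = (-0.9045, 0.3015, 0.3015).
q_1·w_2 = (-0.9045)·3 + 0.3015·3 + 0.3015·0 = -1.8091.
u_2 = w_2 + 1.8091·q_1 = (1.3636, 3.5455, 0.5455).

u_2 = (1.3636, 3.5455, 0.5455)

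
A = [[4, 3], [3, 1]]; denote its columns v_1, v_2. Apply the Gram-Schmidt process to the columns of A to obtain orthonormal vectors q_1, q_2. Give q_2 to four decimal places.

q_2 = (0.6000, -0.8000)

v_1 = (4, 3); ‖v_1‖ = 5.0000, so q_1 = (0.8000, 0.6000).
q_1·v_2 = 0.8000·3 + 0.6000·1 = 3.0000.
u_2 = v_2 − 3.0000·q_1 = (0.6000, -0.8000).
‖u_2‖ = 1.0000, so q_2 = (0.6000, -0.8000).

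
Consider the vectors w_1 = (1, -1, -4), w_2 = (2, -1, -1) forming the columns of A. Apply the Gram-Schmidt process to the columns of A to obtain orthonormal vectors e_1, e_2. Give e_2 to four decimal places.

e_2 = (0.8899, -0.3375, 0.3069)

w_1 = (1, -1, -4); ‖w_1‖ = 4.2426, so e_1 = (0.2357, -0.2357, -0.9428).
e_1·w_2 = 0.2357·2 + (-0.2357)·(-1) + (-0.9428)·(-1) = 1.6499.
u_2 = w_2 − 1.6499·e_1 = (1.6111, -0.6111, 0.5556).
‖u_2‖ = 1.8105, so e_2 = (0.8899, -0.3375, 0.3069).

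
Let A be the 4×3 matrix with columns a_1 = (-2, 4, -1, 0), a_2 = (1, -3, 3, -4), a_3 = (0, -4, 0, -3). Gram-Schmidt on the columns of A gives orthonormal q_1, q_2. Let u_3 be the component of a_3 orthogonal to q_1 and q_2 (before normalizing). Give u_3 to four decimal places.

a_1 = (-2, 4, -1, 0); ‖a_1‖ = 4.5826, so q_1 = (-0.4364, 0.8729, -0.2182, 0.0000).
q_1·a_2 = (-0.4364)·1 + 0.8729·(-3) + (-0.2182)·3 + 0.0000·(-4) = -3.7097.
u_2 = a_2 + 3.7097·q_1 = (-0.6190, 0.2381, 2.1905, -4.0000).
‖u_2‖ = 4.6085, so q_2 = (-0.1343, 0.0517, 0.4753, -0.8680).
q_1·a_3 = (-0.4364)·0 + 0.8729·(-4) + (-0.2182)·0 + 0.0000·(-3) = -3.4915; q_2·a_3 = (-0.1343)·0 + 0.0517·(-4) + 0.4753·0 + (-0.8680)·(-3) = 2.3972.
u_3 = a_3 + 3.4915·q_1 − 2.3972·q_2 = (-1.2018, -1.0762, -1.9013, -0.9193).

u_3 = (-1.2018, -1.0762, -1.9013, -0.9193)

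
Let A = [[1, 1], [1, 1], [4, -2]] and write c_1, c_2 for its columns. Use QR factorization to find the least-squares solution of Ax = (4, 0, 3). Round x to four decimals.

e_1 = c_1/‖c_1‖ = (1, 1, 4)/4.2426 = (0.2357, 0.2357, 0.9428).
r_{12} = e_1·c_2 = -1.4142.
u_2 = c_2 + 1.4142·e_1 = (1.3333, 1.3333, -0.6667).
‖u_2‖ = 2.0000, so e_2 = (0.6667, 0.6667, -0.3333).
Qᵀb = (3.7712, 1.6667).
Back-substitute: x_2 = 1.6667/2.0000 = 0.8333.
x_1 = (3.7712 + 1.4142·0.8333)/4.2426 = 1.1667.

x = (1.1667, 0.8333)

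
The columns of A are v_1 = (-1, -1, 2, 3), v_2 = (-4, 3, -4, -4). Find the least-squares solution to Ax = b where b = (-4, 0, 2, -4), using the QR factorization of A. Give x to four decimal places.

v_1 = (-1, -1, 2, 3); ‖v_1‖ = 3.8730, so q_1 = (-0.2582, -0.2582, 0.5164, 0.7746).
q_1·v_2 = (-0.2582)·(-4) + (-0.2582)·3 + 0.5164·(-4) + 0.7746·(-4) = -4.9058.
u_2 = v_2 + 4.9058·q_1 = (-5.2667, 1.7333, -1.4667, -0.2000).
‖u_2‖ = 5.7388, so q_2 = (-0.9177, 0.3020, -0.2556, -0.0349).
Qᵀb = (-1.0328, 3.2992).
Back-substitute: x_2 = 3.2992/5.7388 = 0.5749.
x_1 = (-1.0328 + 4.9058·0.5749)/3.8730 = 0.4615.

x = (0.4615, 0.5749)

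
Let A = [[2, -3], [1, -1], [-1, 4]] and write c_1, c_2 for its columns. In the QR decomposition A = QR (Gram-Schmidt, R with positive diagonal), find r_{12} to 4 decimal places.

q_1 = c_1/‖c_1‖ = (2, 1, -1)/2.4495 = (0.8165, 0.4082, -0.4082).
r_{12} = q_1·c_2 = -4.4907.

r_{12} = -4.4907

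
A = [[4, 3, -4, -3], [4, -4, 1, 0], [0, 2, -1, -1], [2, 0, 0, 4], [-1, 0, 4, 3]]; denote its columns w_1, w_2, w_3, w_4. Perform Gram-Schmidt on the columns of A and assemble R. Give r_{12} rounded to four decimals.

e_1 = w_1/‖w_1‖ = (4, 4, 0, 2, -1)/6.0828 = (0.6576, 0.6576, 0.0000, 0.3288, -0.1644).
r_{12} = e_1·w_2 = -0.6576.

r_{12} = -0.6576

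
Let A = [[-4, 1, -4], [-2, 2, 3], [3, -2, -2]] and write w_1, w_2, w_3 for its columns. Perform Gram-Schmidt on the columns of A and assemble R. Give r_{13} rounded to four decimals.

r_{13} = 0.7428

w_1 = (-4, -2, 3); ‖w_1‖ = 5.3852, so e_1 = (-0.7428, -0.3714, 0.5571).
r_{13} = e_1·w_3 = 0.7428.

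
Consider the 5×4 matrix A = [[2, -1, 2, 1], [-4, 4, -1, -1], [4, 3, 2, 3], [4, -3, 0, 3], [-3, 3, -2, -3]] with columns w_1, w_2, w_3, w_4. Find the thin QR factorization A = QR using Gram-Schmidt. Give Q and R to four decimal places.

Q = [[0.2561, -0.0203, 0.6005, -0.2202], [-0.5121, 0.3938, 0.0849, 0.6833], [0.5121, 0.8427, 0.0005, -0.0225], [0.5121, -0.2172, -0.6038, 0.3777], [-0.3841, 0.2954, -0.5173, -0.5843]], R = [[7.8102, -3.4570, 2.8168, 4.9934], [0.0000, 5.6612, 0.6602, 0.5763], [0.0000, 0.0000, 2.1517, 0.2575], [0.0000, 0.0000, 0.0000, 1.9150]]

e_1 = w_1/‖w_1‖ = (2, -4, 4, 4, -3)/7.8102 = (0.2561, -0.5121, 0.5121, 0.5121, -0.3841).
r_{12} = e_1·w_2 = -3.4570.
u_2 = w_2 + 3.4570·e_1 = (-0.1148, 2.2295, 4.7705, -1.2295, 1.6721).
‖u_2‖ = 5.6612, so e_2 = (-0.0203, 0.3938, 0.8427, -0.2172, 0.2954).
r_{13} = e_1·w_3 = 2.8168; r_{23} = e_2·w_3 = 0.6602.
u_3 = w_3 − 2.8168·e_1 − 0.6602·e_2 = (1.2921, 0.1826, 0.0010, -1.2992, -1.1130).
‖u_3‖ = 2.1517, so e_3 = (0.6005, 0.0849, 0.0005, -0.6038, -0.5173).
r_{14} = e_1·w_4 = 4.9934; r_{24} = e_2·w_4 = 0.5763; r_{34} = e_3·w_4 = 0.2575.
u_4 = w_4 − 4.9934·e_1 − 0.5763·e_2 − 0.2575·e_3 = (-0.4216, 1.3086, -0.0431, 0.7232, -1.1190).
‖u_4‖ = 1.9150, so e_4 = (-0.2202, 0.6833, -0.0225, 0.3777, -0.5843).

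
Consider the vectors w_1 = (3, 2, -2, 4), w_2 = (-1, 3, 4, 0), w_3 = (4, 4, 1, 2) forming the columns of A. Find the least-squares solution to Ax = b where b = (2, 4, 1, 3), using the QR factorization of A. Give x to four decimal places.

w_1 = (3, 2, -2, 4); ‖w_1‖ = 5.7446, so q_1 = (0.5222, 0.3482, -0.3482, 0.6963).
q_1·w_2 = 0.5222·(-1) + 0.3482·3 + (-0.3482)·4 + 0.6963·0 = -0.8704.
u_2 = w_2 + 0.8704·q_1 = (-0.5455, 3.3030, 3.6970, 0.6061).
‖u_2‖ = 5.0242, so q_2 = (-0.1086, 0.6574, 0.7358, 0.1206).
q_1·w_3 = 0.5222·4 + 0.3482·4 + (-0.3482)·1 + 0.6963·2 = 4.5260; q_2·w_3 = (-0.1086)·4 + 0.6574·4 + 0.7358·1 + 0.1206·2 = 3.1725.
u_3 = w_3 − 4.5260·q_1 − 3.1725·q_2 = (1.9808, 0.3385, 0.2413, -1.5342).
‖u_3‖ = 2.5397, so q_3 = (0.7799, 0.1333, 0.0950, -0.6041).
Qᵀb = (4.1779, 3.5103, 0.3758).
Back-substitute: x_3 = 0.3758/2.5397 = 0.1480.
x_2 = (3.5103 − 3.1725·0.1480)/5.0242 = 0.6052.
x_1 = (4.1779 + 0.8704·0.6052 − 4.5260·0.1480)/5.7446 = 0.7024.

x = (0.7024, 0.6052, 0.1480)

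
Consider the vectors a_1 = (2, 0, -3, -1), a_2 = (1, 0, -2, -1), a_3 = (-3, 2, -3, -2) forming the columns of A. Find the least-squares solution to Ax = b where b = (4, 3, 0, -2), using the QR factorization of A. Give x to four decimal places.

x = (0.9286, -0.2143, -0.2143)

e_1 = a_1/‖a_1‖ = (2, 0, -3, -1)/3.7417 = (0.5345, 0.0000, -0.8018, -0.2673).
r_{12} = e_1·a_2 = 2.4054.
u_2 = a_2 − 2.4054·e_1 = (-0.2857, 0.0000, -0.0714, -0.3571).
‖u_2‖ = 0.4629, so e_2 = (-0.6172, 0.0000, -0.1543, -0.7715).
r_{13} = e_1·a_3 = 1.3363; r_{23} = e_2·a_3 = 3.8576.
u_3 = a_3 − 1.3363·e_1 − 3.8576·e_2 = (-1.3333, 2.0000, -1.3333, 1.3333).
‖u_3‖ = 3.0551, so e_3 = (-0.4364, 0.6547, -0.4364, 0.4364).
Qᵀb = (2.6726, -0.9258, -0.6547).
Back-substitute: x_3 = -0.6547/3.0551 = -0.2143.
x_2 = (-0.9258 − 3.8576·(-0.2143))/0.4629 = -0.2143.
x_1 = (2.6726 − 2.4054·(-0.2143) − 1.3363·(-0.2143))/3.7417 = 0.9286.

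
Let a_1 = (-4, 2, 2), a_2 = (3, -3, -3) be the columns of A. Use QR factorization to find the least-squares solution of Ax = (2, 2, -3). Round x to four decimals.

a_1 = (-4, 2, 2); ‖a_1‖ = 4.8990, so q_1 = (-0.8165, 0.4082, 0.4082).
q_1·a_2 = (-0.8165)·3 + 0.4082·(-3) + 0.4082·(-3) = -4.8990.
u_2 = a_2 + 4.8990·q_1 = (-1.0000, -1.0000, -1.0000).
‖u_2‖ = 1.7321, so q_2 = (-0.5774, -0.5774, -0.5774).
Qᵀb = (-2.0412, -0.5774).
Back-substitute: x_2 = -0.5774/1.7321 = -0.3333.
x_1 = (-2.0412 + 4.8990·(-0.3333))/4.8990 = -0.7500.

x = (-0.7500, -0.3333)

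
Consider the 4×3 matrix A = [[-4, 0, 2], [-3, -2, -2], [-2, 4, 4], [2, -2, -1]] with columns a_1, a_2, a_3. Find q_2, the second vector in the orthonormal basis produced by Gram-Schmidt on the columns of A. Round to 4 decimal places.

a_1 = (-4, -3, -2, 2); ‖a_1‖ = 5.7446, so q_1 = (-0.6963, -0.5222, -0.3482, 0.3482).
q_1·a_2 = (-0.6963)·0 + (-0.5222)·(-2) + (-0.3482)·4 + 0.3482·(-2) = -1.0445.
u_2 = a_2 + 1.0445·q_1 = (-0.7273, -2.5455, 3.6364, -1.6364).
‖u_2‖ = 4.7863, so q_2 = (-0.1519, -0.5318, 0.7597, -0.3419).

q_2 = (-0.1519, -0.5318, 0.7597, -0.3419)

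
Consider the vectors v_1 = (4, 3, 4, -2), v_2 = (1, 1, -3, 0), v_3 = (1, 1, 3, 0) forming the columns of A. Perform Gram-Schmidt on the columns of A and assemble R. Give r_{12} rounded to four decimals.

r_{12} = -0.7454

q_1 = v_1/‖v_1‖ = (4, 3, 4, -2)/6.7082 = (0.5963, 0.4472, 0.5963, -0.2981).
r_{12} = q_1·v_2 = -0.7454.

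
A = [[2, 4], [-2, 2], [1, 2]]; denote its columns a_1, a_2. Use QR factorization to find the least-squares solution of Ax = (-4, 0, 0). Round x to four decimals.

x = (-0.5333, -0.5333)

a_1 = (2, -2, 1); ‖a_1‖ = 3.0000, so q_1 = (0.6667, -0.6667, 0.3333).
q_1·a_2 = 0.6667·4 + (-0.6667)·2 + 0.3333·2 = 2.0000.
u_2 = a_2 − 2.0000·q_1 = (2.6667, 3.3333, 1.3333).
‖u_2‖ = 4.4721, so q_2 = (0.5963, 0.7454, 0.2981).
Qᵀb = (-2.6667, -2.3851).
Back-substitute: x_2 = -2.3851/4.4721 = -0.5333.
x_1 = (-2.6667 − 2.0000·(-0.5333))/3.0000 = -0.5333.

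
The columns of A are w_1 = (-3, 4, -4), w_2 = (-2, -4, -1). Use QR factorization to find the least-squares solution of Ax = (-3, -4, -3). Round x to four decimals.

x = (0.3091, 1.2788)

q_1 = w_1/‖w_1‖ = (-3, 4, -4)/6.4031 = (-0.4685, 0.6247, -0.6247).
r_{12} = q_1·w_2 = -0.9370.
u_2 = w_2 + 0.9370·q_1 = (-2.4390, -3.4146, -1.5854).
‖u_2‖ = 4.4857, so q_2 = (-0.5437, -0.7612, -0.3534).
Qᵀb = (0.7809, 5.7363).
Back-substitute: x_2 = 5.7363/4.4857 = 1.2788.
x_1 = (0.7809 + 0.9370·1.2788)/6.4031 = 0.3091.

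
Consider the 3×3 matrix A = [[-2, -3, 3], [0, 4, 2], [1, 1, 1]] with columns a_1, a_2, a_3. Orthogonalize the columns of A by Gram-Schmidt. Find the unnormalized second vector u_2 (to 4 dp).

u_2 = (-0.2000, 4.0000, -0.4000)

q_1 = a_1/‖a_1‖ = (-2, 0, 1)/2.2361 = (-0.8944, 0.0000, 0.4472).
r_{12} = q_1·a_2 = 3.1305.
u_2 = a_2 − 3.1305·q_1 = (-0.2000, 4.0000, -0.4000).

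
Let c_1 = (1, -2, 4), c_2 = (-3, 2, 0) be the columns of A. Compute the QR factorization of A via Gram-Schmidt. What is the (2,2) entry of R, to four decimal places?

q_1 = c_1/‖c_1‖ = (1, -2, 4)/4.5826 = (0.2182, -0.4364, 0.8729).
r_{12} = q_1·c_2 = -1.5275.
u_2 = c_2 + 1.5275·q_1 = (-2.6667, 1.3333, 1.3333).
r_{22} = ‖u_2‖ = 3.2660.

r_{22} = 3.2660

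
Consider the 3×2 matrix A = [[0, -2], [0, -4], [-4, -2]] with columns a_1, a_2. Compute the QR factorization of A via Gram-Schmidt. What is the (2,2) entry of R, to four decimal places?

r_{22} = 4.4721

q_1 = a_1/‖a_1‖ = (0, 0, -4)/4.0000 = (0.0000, 0.0000, -1.0000).
r_{12} = q_1·a_2 = 2.0000.
u_2 = a_2 − 2.0000·q_1 = (-2.0000, -4.0000, 0.0000).
r_{22} = ‖u_2‖ = 4.4721.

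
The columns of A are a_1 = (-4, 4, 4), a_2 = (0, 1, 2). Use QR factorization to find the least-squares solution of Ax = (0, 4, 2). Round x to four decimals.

q_1 = a_1/‖a_1‖ = (-4, 4, 4)/6.9282 = (-0.5774, 0.5774, 0.5774).
r_{12} = q_1·a_2 = 1.7321.
u_2 = a_2 − 1.7321·q_1 = (1.0000, 0.0000, 1.0000).
‖u_2‖ = 1.4142, so q_2 = (0.7071, 0.0000, 0.7071).
Qᵀb = (3.4641, 1.4142).
Back-substitute: x_2 = 1.4142/1.4142 = 1.0000.
x_1 = (3.4641 − 1.7321·1.0000)/6.9282 = 0.2500.

x = (0.2500, 1.0000)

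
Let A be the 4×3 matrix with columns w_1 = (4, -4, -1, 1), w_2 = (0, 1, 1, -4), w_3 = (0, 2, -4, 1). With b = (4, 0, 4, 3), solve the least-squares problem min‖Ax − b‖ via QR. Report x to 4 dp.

x = (0.2193, -0.5866, -0.7553)

q_1 = w_1/‖w_1‖ = (4, -4, -1, 1)/5.8310 = (0.6860, -0.6860, -0.1715, 0.1715).
r_{12} = q_1·w_2 = -1.5435.
u_2 = w_2 + 1.5435·q_1 = (1.0588, -0.0588, 0.7353, -3.7353).
‖u_2‖ = 3.9519, so q_2 = (0.2679, -0.0149, 0.1861, -0.9452).
r_{13} = q_1·w_3 = -0.5145; r_{23} = q_2·w_3 = -1.7192.
u_3 = w_3 + 0.5145·q_1 + 1.7192·q_2 = (0.8136, 1.6215, -3.7684, -0.5367).
‖u_3‖ = 4.2166, so q_3 = (0.1929, 0.3845, -0.8937, -0.1273).
Qᵀb = (2.5725, -1.0196, -3.1849).
Back-substitute: x_3 = -3.1849/4.2166 = -0.7553.
x_2 = (-1.0196 + 1.7192·(-0.7553))/3.9519 = -0.5866.
x_1 = (2.5725 + 1.5435·(-0.5866) + 0.5145·(-0.7553))/5.8310 = 0.2193.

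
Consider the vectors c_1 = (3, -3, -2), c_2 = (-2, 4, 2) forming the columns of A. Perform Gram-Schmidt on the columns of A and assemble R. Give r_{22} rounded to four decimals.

r_{22} = 1.4142

q_1 = c_1/‖c_1‖ = (3, -3, -2)/4.6904 = (0.6396, -0.6396, -0.4264).
r_{12} = q_1·c_2 = -4.6904.
u_2 = c_2 + 4.6904·q_1 = (1.0000, 1.0000, 0.0000).
r_{22} = ‖u_2‖ = 1.4142.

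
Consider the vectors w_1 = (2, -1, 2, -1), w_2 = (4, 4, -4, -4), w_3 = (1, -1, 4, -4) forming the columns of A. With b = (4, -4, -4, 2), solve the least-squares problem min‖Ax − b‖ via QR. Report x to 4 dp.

x = (2.6783, 0.1250, -1.6522)

w_1 = (2, -1, 2, -1); ‖w_1‖ = 3.1623, so q_1 = (0.6325, -0.3162, 0.6325, -0.3162).
q_1·w_2 = 0.6325·4 + (-0.3162)·4 + 0.6325·(-4) + (-0.3162)·(-4) = 0.0000.
u_2 = w_2 + 0.0000·q_1 = (4.0000, 4.0000, -4.0000, -4.0000).
‖u_2‖ = 8.0000, so q_2 = (0.5000, 0.5000, -0.5000, -0.5000).
q_1·w_3 = 0.6325·1 + (-0.3162)·(-1) + 0.6325·4 + (-0.3162)·(-4) = 4.7434; q_2·w_3 = 0.5000·1 + 0.5000·(-1) + (-0.5000)·4 + (-0.5000)·(-4) = 0.0000.
u_3 = w_3 − 4.7434·q_1 + 0.0000·q_2 = (-2.0000, 0.5000, 1.0000, -2.5000).
‖u_3‖ = 3.3912, so q_3 = (-0.5898, 0.1474, 0.2949, -0.7372).
Qᵀb = (0.6325, 1.0000, -5.6028).
Back-substitute: x_3 = -5.6028/3.3912 = -1.6522.
x_2 = (1.0000 + 0.0000·(-1.6522))/8.0000 = 0.1250.
x_1 = (0.6325 + 0.0000·0.1250 − 4.7434·(-1.6522))/3.1623 = 2.6783.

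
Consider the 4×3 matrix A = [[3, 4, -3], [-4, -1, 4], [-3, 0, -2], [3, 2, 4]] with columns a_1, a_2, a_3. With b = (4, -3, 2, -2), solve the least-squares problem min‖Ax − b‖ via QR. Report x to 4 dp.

a_1 = (3, -4, -3, 3); ‖a_1‖ = 6.5574, so q_1 = (0.4575, -0.6100, -0.4575, 0.4575).
q_1·a_2 = 0.4575·4 + (-0.6100)·(-1) + (-0.4575)·0 + 0.4575·2 = 3.3550.
u_2 = a_2 − 3.3550·q_1 = (2.4651, 1.0465, 1.5349, 0.4651).
‖u_2‖ = 3.1216, so q_2 = (0.7897, 0.3353, 0.4917, 0.1490).
q_1·a_3 = 0.4575·(-3) + (-0.6100)·4 + (-0.4575)·(-2) + 0.4575·4 = -1.0675; q_2·a_3 = 0.7897·(-3) + 0.3353·4 + 0.4917·(-2) + 0.1490·4 = -1.4155.
u_3 = a_3 + 1.0675·q_1 + 1.4155·q_2 = (-1.3938, 3.8234, -1.7924, 4.6993).
‖u_3‖ = 6.4697, so q_3 = (-0.2154, 0.5910, -0.2770, 0.7264).
Qᵀb = (1.8300, 2.8385, -4.6414).
Back-substitute: x_3 = -4.6414/6.4697 = -0.7174.
x_2 = (2.8385 + 1.4155·(-0.7174))/3.1216 = 0.5840.
x_1 = (1.8300 − 3.3550·0.5840 + 1.0675·(-0.7174))/6.5574 = -0.1365.

x = (-0.1365, 0.5840, -0.7174)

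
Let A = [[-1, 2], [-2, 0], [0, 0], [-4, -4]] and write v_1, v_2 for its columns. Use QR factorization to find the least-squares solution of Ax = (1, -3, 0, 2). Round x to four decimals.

v_1 = (-1, -2, 0, -4); ‖v_1‖ = 4.5826, so e_1 = (-0.2182, -0.4364, 0.0000, -0.8729).
e_1·v_2 = (-0.2182)·2 + (-0.4364)·0 + 0.0000·0 + (-0.8729)·(-4) = 3.0551.
u_2 = v_2 − 3.0551·e_1 = (2.6667, 1.3333, 0.0000, -1.3333).
‖u_2‖ = 3.2660, so e_2 = (0.8165, 0.4082, 0.0000, -0.4082).
Qᵀb = (-0.6547, -1.2247).
Back-substitute: x_2 = -1.2247/3.2660 = -0.3750.
x_1 = (-0.6547 − 3.0551·(-0.3750))/4.5826 = 0.1071.

x = (0.1071, -0.3750)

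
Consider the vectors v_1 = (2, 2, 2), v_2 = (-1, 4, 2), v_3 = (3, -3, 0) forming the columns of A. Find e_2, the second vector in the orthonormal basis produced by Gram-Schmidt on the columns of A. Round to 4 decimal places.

e_2 = (-0.7493, 0.6556, 0.0937)

v_1 = (2, 2, 2); ‖v_1‖ = 3.4641, so e_1 = (0.5774, 0.5774, 0.5774).
e_1·v_2 = 0.5774·(-1) + 0.5774·4 + 0.5774·2 = 2.8868.
u_2 = v_2 − 2.8868·e_1 = (-2.6667, 2.3333, 0.3333).
‖u_2‖ = 3.5590, so e_2 = (-0.7493, 0.6556, 0.0937).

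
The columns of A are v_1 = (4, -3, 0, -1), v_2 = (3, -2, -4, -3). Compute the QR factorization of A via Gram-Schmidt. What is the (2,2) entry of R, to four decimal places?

v_1 = (4, -3, 0, -1); ‖v_1‖ = 5.0990, so e_1 = (0.7845, -0.5883, 0.0000, -0.1961).
e_1·v_2 = 0.7845·3 + (-0.5883)·(-2) + 0.0000·(-4) + (-0.1961)·(-3) = 4.1184.
u_2 = v_2 − 4.1184·e_1 = (-0.2308, 0.4231, -4.0000, -2.1923).
r_{22} = ‖u_2‖ = 4.5868.

r_{22} = 4.5868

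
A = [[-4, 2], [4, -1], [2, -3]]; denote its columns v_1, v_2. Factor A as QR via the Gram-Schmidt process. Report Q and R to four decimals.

Q = [[-0.6667, 0.0000], [0.6667, 0.4472], [0.3333, -0.8944]], R = [[6.0000, -3.0000], [0.0000, 2.2361]]

v_1 = (-4, 4, 2); ‖v_1‖ = 6.0000, so e_1 = (-0.6667, 0.6667, 0.3333).
e_1·v_2 = (-0.6667)·2 + 0.6667·(-1) + 0.3333·(-3) = -3.0000.
u_2 = v_2 + 3.0000·e_1 = (0.0000, 1.0000, -2.0000).
‖u_2‖ = 2.2361, so e_2 = (0.0000, 0.4472, -0.8944).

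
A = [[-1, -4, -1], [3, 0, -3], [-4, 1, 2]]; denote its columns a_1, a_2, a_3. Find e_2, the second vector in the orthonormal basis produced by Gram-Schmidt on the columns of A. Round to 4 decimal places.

e_1 = a_1/‖a_1‖ = (-1, 3, -4)/5.0990 = (-0.1961, 0.5883, -0.7845).
r_{12} = e_1·a_2 = 0.0000.
u_2 = a_2 + 0.0000·e_1 = (-4.0000, 0.0000, 1.0000).
‖u_2‖ = 4.1231, so e_2 = (-0.9701, 0.0000, 0.2425).

e_2 = (-0.9701, 0.0000, 0.2425)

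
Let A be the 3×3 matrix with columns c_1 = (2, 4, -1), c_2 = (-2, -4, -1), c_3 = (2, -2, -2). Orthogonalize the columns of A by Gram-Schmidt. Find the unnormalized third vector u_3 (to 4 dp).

u_3 = (2.4000, -1.2000, 0.0000)

q_1 = c_1/‖c_1‖ = (2, 4, -1)/4.5826 = (0.4364, 0.8729, -0.2182).
r_{12} = q_1·c_2 = -4.1461.
u_2 = c_2 + 4.1461·q_1 = (-0.1905, -0.3810, -1.9048).
‖u_2‖ = 1.9518, so q_2 = (-0.0976, -0.1952, -0.9759).
r_{13} = q_1·c_3 = -0.4364; r_{23} = q_2·c_3 = 2.1470.
u_3 = c_3 + 0.4364·q_1 − 2.1470·q_2 = (2.4000, -1.2000, 0.0000).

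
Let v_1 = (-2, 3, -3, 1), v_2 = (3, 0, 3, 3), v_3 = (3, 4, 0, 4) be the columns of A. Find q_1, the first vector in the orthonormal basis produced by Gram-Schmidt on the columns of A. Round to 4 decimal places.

v_1 = (-2, 3, -3, 1); ‖v_1‖ = 4.7958, so q_1 = (-0.4170, 0.6255, -0.6255, 0.2085).

q_1 = (-0.4170, 0.6255, -0.6255, 0.2085)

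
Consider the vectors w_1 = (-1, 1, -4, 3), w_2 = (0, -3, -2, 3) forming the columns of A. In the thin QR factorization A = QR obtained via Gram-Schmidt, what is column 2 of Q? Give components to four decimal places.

e_1 = w_1/‖w_1‖ = (-1, 1, -4, 3)/5.1962 = (-0.1925, 0.1925, -0.7698, 0.5774).
r_{12} = e_1·w_2 = 2.6943.
u_2 = w_2 − 2.6943·e_1 = (0.5185, -3.5185, 0.0741, 1.4444).
‖u_2‖ = 3.8394, so e_2 = (0.1351, -0.9164, 0.0193, 0.3762).

e_2 = (0.1351, -0.9164, 0.0193, 0.3762)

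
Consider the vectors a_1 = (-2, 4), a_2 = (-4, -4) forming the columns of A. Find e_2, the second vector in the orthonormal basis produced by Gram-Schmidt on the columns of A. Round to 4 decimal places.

a_1 = (-2, 4); ‖a_1‖ = 4.4721, so e_1 = (-0.4472, 0.8944).
e_1·a_2 = (-0.4472)·(-4) + 0.8944·(-4) = -1.7889.
u_2 = a_2 + 1.7889·e_1 = (-4.8000, -2.4000).
‖u_2‖ = 5.3666, so e_2 = (-0.8944, -0.4472).

e_2 = (-0.8944, -0.4472)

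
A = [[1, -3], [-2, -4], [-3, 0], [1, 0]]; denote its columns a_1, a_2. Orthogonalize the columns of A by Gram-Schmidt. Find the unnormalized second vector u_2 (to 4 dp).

u_2 = (-3.3333, -3.3333, 1.0000, -0.3333)

a_1 = (1, -2, -3, 1); ‖a_1‖ = 3.8730, so e_1 = (0.2582, -0.5164, -0.7746, 0.2582).
e_1·a_2 = 0.2582·(-3) + (-0.5164)·(-4) + (-0.7746)·0 + 0.2582·0 = 1.2910.
u_2 = a_2 − 1.2910·e_1 = (-3.3333, -3.3333, 1.0000, -0.3333).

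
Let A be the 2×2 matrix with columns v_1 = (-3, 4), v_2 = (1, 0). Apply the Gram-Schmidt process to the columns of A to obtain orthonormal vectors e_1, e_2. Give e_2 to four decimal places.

e_2 = (0.8000, 0.6000)

v_1 = (-3, 4); ‖v_1‖ = 5.0000, so e_1 = (-0.6000, 0.8000).
e_1·v_2 = (-0.6000)·1 + 0.8000·0 = -0.6000.
u_2 = v_2 + 0.6000·e_1 = (0.6400, 0.4800).
‖u_2‖ = 0.8000, so e_2 = (0.8000, 0.6000).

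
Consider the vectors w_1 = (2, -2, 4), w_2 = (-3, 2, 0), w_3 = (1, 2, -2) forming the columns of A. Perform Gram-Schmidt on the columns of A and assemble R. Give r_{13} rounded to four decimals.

r_{13} = -2.0412

w_1 = (2, -2, 4); ‖w_1‖ = 4.8990, so e_1 = (0.4082, -0.4082, 0.8165).
r_{13} = e_1·w_3 = -2.0412.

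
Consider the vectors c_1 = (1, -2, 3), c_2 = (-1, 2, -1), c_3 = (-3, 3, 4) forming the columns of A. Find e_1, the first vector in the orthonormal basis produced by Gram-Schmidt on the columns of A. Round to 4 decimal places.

c_1 = (1, -2, 3); ‖c_1‖ = 3.7417, so e_1 = (0.2673, -0.5345, 0.8018).

e_1 = (0.2673, -0.5345, 0.8018)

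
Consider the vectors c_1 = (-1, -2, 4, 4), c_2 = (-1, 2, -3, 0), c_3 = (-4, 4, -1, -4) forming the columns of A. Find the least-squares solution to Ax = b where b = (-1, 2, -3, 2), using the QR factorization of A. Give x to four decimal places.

q_1 = c_1/‖c_1‖ = (-1, -2, 4, 4)/6.0828 = (-0.1644, -0.3288, 0.6576, 0.6576).
r_{12} = q_1·c_2 = -2.4660.
u_2 = c_2 + 2.4660·q_1 = (-1.4054, 1.1892, -1.3784, 1.6216).
‖u_2‖ = 2.8141, so q_2 = (-0.4994, 0.4226, -0.4898, 0.5763).
r_{13} = q_1·c_3 = -3.9456; r_{23} = q_2·c_3 = 1.8728.
u_3 = c_3 + 3.9456·q_1 − 1.8728·q_2 = (-3.7133, 1.9113, 2.5119, -2.4846).
‖u_3‖ = 5.4704, so q_3 = (-0.6788, 0.3494, 0.4592, -0.4542).
Qᵀb = (-1.1508, 3.9666, -0.9084).
Back-substitute: x_3 = -0.9084/5.4704 = -0.1661.
x_2 = (3.9666 − 1.8728·(-0.1661))/2.8141 = 1.5201.
x_1 = (-1.1508 + 2.4660·1.5201 + 3.9456·(-0.1661))/6.0828 = 0.3193.

x = (0.3193, 1.5201, -0.1661)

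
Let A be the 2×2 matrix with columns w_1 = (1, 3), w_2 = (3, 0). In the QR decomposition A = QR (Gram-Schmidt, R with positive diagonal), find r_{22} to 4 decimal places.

w_1 = (1, 3); ‖w_1‖ = 3.1623, so q_1 = (0.3162, 0.9487).
q_1·w_2 = 0.3162·3 + 0.9487·0 = 0.9487.
u_2 = w_2 − 0.9487·q_1 = (2.7000, -0.9000).
r_{22} = ‖u_2‖ = 2.8460.

r_{22} = 2.8460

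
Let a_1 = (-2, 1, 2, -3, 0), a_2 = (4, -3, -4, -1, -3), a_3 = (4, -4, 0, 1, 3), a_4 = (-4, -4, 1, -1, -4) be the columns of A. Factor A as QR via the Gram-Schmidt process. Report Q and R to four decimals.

Q = [[-0.4714, 0.3664, 0.3815, -0.5240], [0.2357, -0.3481, -0.5391, -0.7146], [0.4714, -0.3664, 0.3624, 0.2026], [-0.7071, -0.6046, -0.1925, 0.2462], [0.0000, -0.4947, 0.6288, -0.3362]], R = [[4.2426, -3.7712, -3.5355, 2.1213], [0.0000, 6.0645, 0.7695, 2.1436], [0.0000, 0.0000, 5.3766, -1.3298], [0.0000, 0.0000, 0.0000, 6.2559]]

a_1 = (-2, 1, 2, -3, 0); ‖a_1‖ = 4.2426, so e_1 = (-0.4714, 0.2357, 0.4714, -0.7071, 0.0000).
e_1·a_2 = (-0.4714)·4 + 0.2357·(-3) + 0.4714·(-4) + (-0.7071)·(-1) + 0.0000·(-3) = -3.7712.
u_2 = a_2 + 3.7712·e_1 = (2.2222, -2.1111, -2.2222, -3.6667, -3.0000).
‖u_2‖ = 6.0645, so e_2 = (0.3664, -0.3481, -0.3664, -0.6046, -0.4947).
e_1·a_3 = (-0.4714)·4 + 0.2357·(-4) + 0.4714·0 + (-0.7071)·1 + 0.0000·3 = -3.5355; e_2·a_3 = 0.3664·4 + (-0.3481)·(-4) + (-0.3664)·0 + (-0.6046)·1 + (-0.4947)·3 = 0.7695.
u_3 = a_3 + 3.5355·e_1 − 0.7695·e_2 = (2.0514, -2.8988, 1.9486, -1.0347, 3.3807).
‖u_3‖ = 5.3766, so e_3 = (0.3815, -0.5391, 0.3624, -0.1925, 0.6288).
e_1·a_4 = (-0.4714)·(-4) + 0.2357·(-4) + 0.4714·1 + (-0.7071)·(-1) + 0.0000·(-4) = 2.1213; e_2·a_4 = 0.3664·(-4) + (-0.3481)·(-4) + (-0.3664)·1 + (-0.6046)·(-1) + (-0.4947)·(-4) = 2.1436; e_3·a_4 = 0.3815·(-4) + (-0.5391)·(-4) + 0.3624·1 + (-0.1925)·(-1) + 0.6288·(-4) = -1.3298.
u_4 = a_4 − 2.1213·e_1 − 2.1436·e_2 + 1.3298·e_3 = (-3.2782, -4.4707, 1.2674, 1.5402, -2.1035).
‖u_4‖ = 6.2559, so e_4 = (-0.5240, -0.7146, 0.2026, 0.2462, -0.3362).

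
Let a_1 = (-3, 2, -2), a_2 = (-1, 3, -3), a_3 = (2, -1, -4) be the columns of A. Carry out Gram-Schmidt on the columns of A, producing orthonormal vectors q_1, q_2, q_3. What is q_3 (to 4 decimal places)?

q_1 = a_1/‖a_1‖ = (-3, 2, -2)/4.1231 = (-0.7276, 0.4851, -0.4851).
r_{12} = q_1·a_2 = 3.6380.
u_2 = a_2 − 3.6380·q_1 = (1.6471, 1.2353, -1.2353).
‖u_2‖ = 2.4010, so q_2 = (0.6860, 0.5145, -0.5145).
r_{13} = q_1·a_3 = 0.0000; r_{23} = q_2·a_3 = 2.9155.
u_3 = a_3 + 0.0000·q_1 − 2.9155·q_2 = (0.0000, -2.5000, -2.5000).
‖u_3‖ = 3.5355, so q_3 = (0.0000, -0.7071, -0.7071).

q_3 = (0.0000, -0.7071, -0.7071)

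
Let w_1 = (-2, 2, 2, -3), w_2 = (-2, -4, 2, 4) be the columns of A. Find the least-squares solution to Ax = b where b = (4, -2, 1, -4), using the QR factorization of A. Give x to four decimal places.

q_1 = w_1/‖w_1‖ = (-2, 2, 2, -3)/4.5826 = (-0.4364, 0.4364, 0.4364, -0.6547).
r_{12} = q_1·w_2 = -2.6186.
u_2 = w_2 + 2.6186·q_1 = (-3.1429, -2.8571, 3.1429, 2.2857).
‖u_2‖ = 5.7570, so q_2 = (-0.5459, -0.4963, 0.5459, 0.3970).
Qᵀb = (0.4364, -2.2333).
Back-substitute: x_2 = -2.2333/5.7570 = -0.3879.
x_1 = (0.4364 + 2.6186·(-0.3879))/4.5826 = -0.1264.

x = (-0.1264, -0.3879)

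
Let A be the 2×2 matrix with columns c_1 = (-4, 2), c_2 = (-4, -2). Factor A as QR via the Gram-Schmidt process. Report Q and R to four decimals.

c_1 = (-4, 2); ‖c_1‖ = 4.4721, so q_1 = (-0.8944, 0.4472).
q_1·c_2 = (-0.8944)·(-4) + 0.4472·(-2) = 2.6833.
u_2 = c_2 − 2.6833·q_1 = (-1.6000, -3.2000).
‖u_2‖ = 3.5777, so q_2 = (-0.4472, -0.8944).

Q = [[-0.8944, -0.4472], [0.4472, -0.8944]], R = [[4.4721, 2.6833], [0.0000, 3.5777]]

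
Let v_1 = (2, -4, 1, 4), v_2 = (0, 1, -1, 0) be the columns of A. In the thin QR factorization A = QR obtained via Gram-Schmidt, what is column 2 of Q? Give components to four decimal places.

q_2 = (0.2349, 0.3993, -0.7515, 0.4697)

v_1 = (2, -4, 1, 4); ‖v_1‖ = 6.0828, so q_1 = (0.3288, -0.6576, 0.1644, 0.6576).
q_1·v_2 = 0.3288·0 + (-0.6576)·1 + 0.1644·(-1) + 0.6576·0 = -0.8220.
u_2 = v_2 + 0.8220·q_1 = (0.2703, 0.4595, -0.8649, 0.5405).
‖u_2‖ = 1.1508, so q_2 = (0.2349, 0.3993, -0.7515, 0.4697).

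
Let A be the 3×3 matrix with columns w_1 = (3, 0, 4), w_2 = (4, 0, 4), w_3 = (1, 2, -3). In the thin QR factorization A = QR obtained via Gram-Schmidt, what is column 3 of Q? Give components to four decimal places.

w_1 = (3, 0, 4); ‖w_1‖ = 5.0000, so q_1 = (0.6000, 0.0000, 0.8000).
q_1·w_2 = 0.6000·4 + 0.0000·0 + 0.8000·4 = 5.6000.
u_2 = w_2 − 5.6000·q_1 = (0.6400, 0.0000, -0.4800).
‖u_2‖ = 0.8000, so q_2 = (0.8000, 0.0000, -0.6000).
q_1·w_3 = 0.6000·1 + 0.0000·2 + 0.8000·(-3) = -1.8000; q_2·w_3 = 0.8000·1 + 0.0000·2 + (-0.6000)·(-3) = 2.6000.
u_3 = w_3 + 1.8000·q_1 − 2.6000·q_2 = (0.0000, 2.0000, 0.0000).
‖u_3‖ = 2.0000, so q_3 = (0.0000, 1.0000, 0.0000).

q_3 = (0.0000, 1.0000, 0.0000)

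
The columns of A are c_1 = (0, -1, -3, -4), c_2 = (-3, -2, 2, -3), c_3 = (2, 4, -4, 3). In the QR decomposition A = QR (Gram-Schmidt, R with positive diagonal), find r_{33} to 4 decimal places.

r_{33} = 2.5952

c_1 = (0, -1, -3, -4); ‖c_1‖ = 5.0990, so e_1 = (0.0000, -0.1961, -0.5883, -0.7845).
e_1·c_2 = 0.0000·(-3) + (-0.1961)·(-2) + (-0.5883)·2 + (-0.7845)·(-3) = 1.5689.
u_2 = c_2 − 1.5689·e_1 = (-3.0000, -1.6923, 2.9231, -1.7692).
‖u_2‖ = 4.8516, so e_2 = (-0.6183, -0.3488, 0.6025, -0.3647).
e_1·c_3 = 0.0000·2 + (-0.1961)·4 + (-0.5883)·(-4) + (-0.7845)·3 = -0.7845; e_2·c_3 = (-0.6183)·2 + (-0.3488)·4 + 0.6025·(-4) + (-0.3647)·3 = -6.1359.
u_3 = c_3 + 0.7845·e_1 + 6.1359·e_2 = (-1.7941, 1.7059, -0.7647, 0.1471).
r_{33} = ‖u_3‖ = 2.5952.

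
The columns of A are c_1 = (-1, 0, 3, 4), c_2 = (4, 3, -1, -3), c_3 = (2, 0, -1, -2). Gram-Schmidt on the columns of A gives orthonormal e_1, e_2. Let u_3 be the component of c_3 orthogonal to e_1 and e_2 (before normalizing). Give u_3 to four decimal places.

c_1 = (-1, 0, 3, 4); ‖c_1‖ = 5.0990, so e_1 = (-0.1961, 0.0000, 0.5883, 0.7845).
e_1·c_2 = (-0.1961)·4 + 0.0000·3 + 0.5883·(-1) + 0.7845·(-3) = -3.7262.
u_2 = c_2 + 3.7262·e_1 = (3.2692, 3.0000, 1.1923, -0.0769).
‖u_2‖ = 4.5951, so e_2 = (0.7115, 0.6529, 0.2595, -0.0167).
e_1·c_3 = (-0.1961)·2 + 0.0000·0 + 0.5883·(-1) + 0.7845·(-2) = -2.5495; e_2·c_3 = 0.7115·2 + 0.6529·0 + 0.2595·(-1) + (-0.0167)·(-2) = 1.1969.
u_3 = c_3 + 2.5495·e_1 − 1.1969·e_2 = (0.6485, -0.7814, 0.1894, 0.0200).

u_3 = (0.6485, -0.7814, 0.1894, 0.0200)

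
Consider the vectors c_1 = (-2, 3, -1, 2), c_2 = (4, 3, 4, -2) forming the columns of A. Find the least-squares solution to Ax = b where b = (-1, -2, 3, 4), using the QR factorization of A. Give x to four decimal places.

c_1 = (-2, 3, -1, 2); ‖c_1‖ = 4.2426, so q_1 = (-0.4714, 0.7071, -0.2357, 0.4714).
q_1·c_2 = (-0.4714)·4 + 0.7071·3 + (-0.2357)·4 + 0.4714·(-2) = -1.6499.
u_2 = c_2 + 1.6499·q_1 = (3.2222, 4.1667, 3.6111, -1.2222).
‖u_2‖ = 6.5021, so q_2 = (0.4956, 0.6408, 0.5554, -0.1880).
Qᵀb = (0.2357, -0.8630).
Back-substitute: x_2 = -0.8630/6.5021 = -0.1327.
x_1 = (0.2357 + 1.6499·(-0.1327))/4.2426 = 0.0039.

x = (0.0039, -0.1327)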